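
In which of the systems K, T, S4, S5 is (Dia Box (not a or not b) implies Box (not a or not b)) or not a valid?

S5

S4-tableau for the negation not ((Dia Box (not a or not b) implies Box (not a or not b)) or not a):
1. not ((Dia Box (not a or not b) implies Box (not a or not b)) or not a), u
2. not (Dia Box (not a or not b) implies Box (not a or not b)), u
3. a, u
4. Dia Box (not a or not b), u
5. not Box (not a or not b), u
6. Box (not a or not b), v
7. not a or not b, v
8. not b, v
9. not (not a or not b), w
10. a, w
11. b, w
Accessibility: uRu, uRv, uRw, vRv, wRw
Complete open branch: countermodel on an S4-frame, so not valid in S4, nor in K, T (the same frame is also a K-frame and a T-frame).
S5-tableau for the negation not ((Dia Box (not a or not b) implies Box (not a or not b)) or not a):
1. not ((Dia Box (not a or not b) implies Box (not a or not b)) or not a), u
2. not (Dia Box (not a or not b) implies Box (not a or not b)), u
3. a, u
4. Dia Box (not a or not b), u
5. not Box (not a or not b), u
6. Box (not a or not b), v
7. not a or not b, u
8. not a or not b, v
9. not b, u
10. not b, v
11. not (not a or not b), w
12. a, w
13. b, w
14. not a or not b, w
15. not b, w
Accessibility: uRu, uRv, uRw, vRu, vRv, vRw, wRu, wRv, wRw
Branch closes: b and not b both at w.
Every branch closes (one shown): valid in S5.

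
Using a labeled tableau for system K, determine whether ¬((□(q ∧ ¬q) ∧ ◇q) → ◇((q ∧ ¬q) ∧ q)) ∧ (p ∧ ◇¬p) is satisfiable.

No, unsatisfiable

1. ¬((□(q ∧ ¬q) ∧ ◇q) → ◇((q ∧ ¬q) ∧ q)) ∧ (p ∧ ◇¬p), u
2. ¬((□(q ∧ ¬q) ∧ ◇q) → ◇((q ∧ ¬q) ∧ q)), u   [∧-rule on 1]
3. p ∧ ◇¬p, u   [∧-rule on 1]
4. □(q ∧ ¬q) ∧ ◇q, u   [¬→-rule on 2]
5. ¬◇((q ∧ ¬q) ∧ q), u   [¬→-rule on 2]
6. p, u   [∧-rule on 3]
7. ◇¬p, u   [∧-rule on 3]
8. □(q ∧ ¬q), u   [∧-rule on 4]
9. ◇q, u   [∧-rule on 4]
10. ¬p, v   [◇-rule on 7: fresh world v, uRv]
11. ¬((q ∧ ¬q) ∧ q), v   [¬◇-rule on 5 via uRv]
12. q ∧ ¬q, v   [□-rule on 8 via uRv]
13. q, v   [∧-rule on 12]
14. ¬q, v   [∧-rule on 12]
Accessibility: uRv
Branch closes: q and ¬q both at v.
All branches of the tableau close; one closing branch shown above.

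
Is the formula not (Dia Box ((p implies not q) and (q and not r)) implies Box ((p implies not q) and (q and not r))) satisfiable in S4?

Yes, satisfiable

1. not (Dia Box ((p implies not q) and (q and not r)) implies Box ((p implies not q) and (q and not r))), 0
2. Dia Box ((p implies not q) and (q and not r)), 0
3. not Box ((p implies not q) and (q and not r)), 0
4. Box ((p implies not q) and (q and not r)), 1
5. (p implies not q) and (q and not r), 1
6. p implies not q, 1
7. q and not r, 1
8. q, 1
9. not r, 1
10. not p, 1
11. not ((p implies not q) and (q and not r)), 2
12. not (q and not r), 2
13. r, 2
Accessibility: 0R0, 0R1, 0R2, 1R1, 2R2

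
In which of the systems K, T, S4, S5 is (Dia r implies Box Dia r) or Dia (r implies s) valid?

T, S4, S5

K-tableau for the negation not ((Dia r implies Box Dia r) or Dia (r implies s)):
1. not ((Dia r implies Box Dia r) or Dia (r implies s)), 0
2. not (Dia r implies Box Dia r), 0
3. not Dia (r implies s), 0
4. Dia r, 0
5. not Box Dia r, 0
6. r, 1
7. not (r implies s), 1
8. not s, 1
9. not Dia r, 2
10. not (r implies s), 2
11. r, 2
12. not s, 2
Accessibility: 0R1, 0R2
Complete open branch: countermodel on a K-frame, so not valid in K.
T-tableau for the negation not ((Dia r implies Box Dia r) or Dia (r implies s)):
1. not ((Dia r implies Box Dia r) or Dia (r implies s)), 0
2. not (Dia r implies Box Dia r), 0
3. not Dia (r implies s), 0
4. Dia r, 0
5. not Box Dia r, 0
6. not (r implies s), 0
7. r, 0
8. not s, 0
9. r, 1
10. not (r implies s), 1
11. not s, 1
12. not Dia r, 2
13. not (r implies s), 2
14. r, 2
15. not s, 2
16. not r, 2
Accessibility: 0R0, 0R1, 0R2, 1R1, 2R2
Branch closes: r and not r both at 2.
Every branch closes (one shown): valid in T, hence also in S4, S5 (every theorem of T is a theorem of S4 and S5).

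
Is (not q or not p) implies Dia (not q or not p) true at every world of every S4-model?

Tableau for the negation not ((not q or not p) implies Dia (not q or not p)):
1. not ((not q or not p) implies Dia (not q or not p)), u
2. not q or not p, u
3. not Dia (not q or not p), u
4. not (not q or not p), u
5. q, u
6. p, u
7. not p, u
Accessibility: uRu
Branch closes: p and not p both at u.
Every branch of the negation's tableau closes; the branch above is one of them.

Valid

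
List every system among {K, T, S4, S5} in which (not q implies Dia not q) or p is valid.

T-tableau for the negation not ((not q implies Dia not q) or p):
1. not ((not q implies Dia not q) or p), 0
2. not (not q implies Dia not q), 0
3. not p, 0
4. not q, 0
5. not Dia not q, 0
6. q, 0
Accessibility: 0R0
Branch closes: q and not q both at 0.
Every branch closes (one shown): valid in T, hence also in S4, S5 (every theorem of T is a theorem of S4 and S5).
K-tableau for the negation not ((not q implies Dia not q) or p):
1. not ((not q implies Dia not q) or p), 0
2. not (not q implies Dia not q), 0
3. not p, 0
4. not q, 0
5. not Dia not q, 0
Complete open branch: countermodel on a K-frame, so not valid in K.

T, S4, S5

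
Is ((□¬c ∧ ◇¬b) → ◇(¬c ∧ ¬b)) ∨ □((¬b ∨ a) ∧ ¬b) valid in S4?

Tableau for the negation ¬(((□¬c ∧ ◇¬b) → ◇(¬c ∧ ¬b)) ∨ □((¬b ∨ a) ∧ ¬b)):
1. ¬(((□¬c ∧ ◇¬b) → ◇(¬c ∧ ¬b)) ∨ □((¬b ∨ a) ∧ ¬b)), u
2. ¬((□¬c ∧ ◇¬b) → ◇(¬c ∧ ¬b)), u   [¬∨-rule on 1]
3. ¬□((¬b ∨ a) ∧ ¬b), u   [¬∨-rule on 1]
4. □¬c ∧ ◇¬b, u   [¬→-rule on 2]
5. ¬◇(¬c ∧ ¬b), u   [¬→-rule on 2]
6. □¬c, u   [∧-rule on 4]
7. ◇¬b, u   [∧-rule on 4]
8. ¬(¬c ∧ ¬b), u   [¬◇-rule on 5 via uRu]
9. ¬c, u   [□-rule on 6 via uRu]
10. b, u   [¬∧-rule on 8 (branches; this branch)]
11. ¬((¬b ∨ a) ∧ ¬b), v   [¬□-rule on 3: fresh world v, uRv]
12. ¬(¬c ∧ ¬b), v   [¬◇-rule on 5 via uRv]
13. ¬c, v   [□-rule on 6 via uRv]
14. ¬(¬b ∨ a), v   [¬∧-rule on 11 (branches; this branch)]
15. b, v   [¬∨-rule on 14]
16. ¬a, v   [¬∨-rule on 14]
17. ¬b, w   [◇-rule on 7: fresh world w, uRw]
18. ¬(¬c ∧ ¬b), w   [¬◇-rule on 5 via uRw]
19. ¬c, w   [□-rule on 6 via uRw]
20. b, w   [¬∧-rule on 18 (branches; this branch)]
Accessibility: uRu, uRv, uRw, vRv, wRw
Branch closes: b and ¬b both at w.
Every branch of the negation's tableau closes; the branch above is one of them.

Valid in S4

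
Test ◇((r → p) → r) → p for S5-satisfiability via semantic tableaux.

1. ◇((r → p) → r) → p, u
2. p, u
Accessibility: uRu

Satisfiable (open branch found)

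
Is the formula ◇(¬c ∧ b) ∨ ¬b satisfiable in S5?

1. ◇(¬c ∧ b) ∨ ¬b, 0
2. ¬b, 0   [∨-rule on 1 (branches; this branch)]
Accessibility: 0R0

Satisfiable (open branch found)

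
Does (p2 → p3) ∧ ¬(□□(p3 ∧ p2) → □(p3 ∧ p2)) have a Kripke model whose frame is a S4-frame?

Unsatisfiable (every branch closes)

1. (p2 → p3) ∧ ¬(□□(p3 ∧ p2) → □(p3 ∧ p2)), w0
2. p2 → p3, w0
3. ¬(□□(p3 ∧ p2) → □(p3 ∧ p2)), w0
4. □□(p3 ∧ p2), w0
5. ¬□(p3 ∧ p2), w0
6. □(p3 ∧ p2), w0
7. p3 ∧ p2, w0
8. p3, w0
9. p2, w0
10. ¬(p3 ∧ p2), w1
11. □(p3 ∧ p2), w1
12. p3 ∧ p2, w1
13. p3, w1
14. p2, w1
15. ¬p2, w1
Accessibility: w0Rw0, w0Rw1, w1Rw1
Branch closes: p2 and ¬p2 both at w1.
All branches of the tableau close; one closing branch shown above.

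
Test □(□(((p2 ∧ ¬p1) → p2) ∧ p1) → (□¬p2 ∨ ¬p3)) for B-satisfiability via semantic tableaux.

Yes, satisfiable

1. □(□(((p2 ∧ ¬p1) → p2) ∧ p1) → (□¬p2 ∨ ¬p3)), w0
2. □(((p2 ∧ ¬p1) → p2) ∧ p1) → (□¬p2 ∨ ¬p3), w0
3. □¬p2 ∨ ¬p3, w0
4. ¬p3, w0
Accessibility: w0Rw0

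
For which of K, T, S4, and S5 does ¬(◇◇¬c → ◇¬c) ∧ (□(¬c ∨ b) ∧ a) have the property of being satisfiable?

S4-tableau for the formula:
1. ¬(◇◇¬c → ◇¬c) ∧ (□(¬c ∨ b) ∧ a), u
2. ¬(◇◇¬c → ◇¬c), u
3. □(¬c ∨ b) ∧ a, u
4. ◇◇¬c, u
5. ¬◇¬c, u
6. □(¬c ∨ b), u
7. a, u
8. c, u
9. ¬c ∨ b, u
10. b, u
11. ◇¬c, v
12. c, v
13. ¬c ∨ b, v
14. b, v
15. ¬c, w
16. c, w
Accessibility: uRu, uRv, uRw, vRv, vRw, wRw
Branch closes: c and ¬c both at w.
Every branch closes (one shown): unsatisfiable in S4, hence also in S5 (every S5-frame is an S4-frame).
T-tableau for the formula:
1. ¬(◇◇¬c → ◇¬c) ∧ (□(¬c ∨ b) ∧ a), u
2. ¬(◇◇¬c → ◇¬c), u
3. □(¬c ∨ b) ∧ a, u
4. ◇◇¬c, u
5. ¬◇¬c, u
6. □(¬c ∨ b), u
7. a, u
8. c, u
9. ¬c ∨ b, u
10. b, u
11. ◇¬c, v
12. c, v
13. ¬c ∨ b, v
14. b, v
15. ¬c, w
Accessibility: uRu, uRv, vRv, vRw, wRw
Complete open branch: satisfiable in T, hence also in K (this T-model is also a K-model).

K, T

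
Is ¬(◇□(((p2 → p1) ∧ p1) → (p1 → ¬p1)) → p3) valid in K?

Tableau for the negation ◇□(((p2 → p1) ∧ p1) → (p1 → ¬p1)) → p3:
1. ◇□(((p2 → p1) ∧ p1) → (p1 → ¬p1)) → p3, u
2. p3, u
The negation has an open branch (countermodel exists).

No, not valid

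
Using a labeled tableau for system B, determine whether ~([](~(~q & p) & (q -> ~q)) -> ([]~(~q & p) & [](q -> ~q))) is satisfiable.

1. ~([](~(~q & p) & (q -> ~q)) -> ([]~(~q & p) & [](q -> ~q))), 0
2. [](~(~q & p) & (q -> ~q)), 0
3. ~([]~(~q & p) & [](q -> ~q)), 0
4. ~(~q & p) & (q -> ~q), 0
5. ~(~q & p), 0
6. q -> ~q, 0
7. ~[](q -> ~q), 0
8. ~p, 0
9. ~q, 0
10. ~(q -> ~q), 1
11. q, 1
12. ~(~q & p) & (q -> ~q), 1
13. ~(~q & p), 1
14. q -> ~q, 1
15. ~p, 1
16. ~q, 1
Accessibility: 0R0, 0R1, 1R0, 1R1
Branch closes: q and ~q both at 1.
Every branch closes; the branch above is one of them.

Unsatisfiable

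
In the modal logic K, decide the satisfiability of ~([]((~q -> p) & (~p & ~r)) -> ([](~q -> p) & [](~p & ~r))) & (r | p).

No, unsatisfiable

1. ~([]((~q -> p) & (~p & ~r)) -> ([](~q -> p) & [](~p & ~r))) & (r | p), w0
2. ~([]((~q -> p) & (~p & ~r)) -> ([](~q -> p) & [](~p & ~r))), w0
3. r | p, w0
4. []((~q -> p) & (~p & ~r)), w0
5. ~([](~q -> p) & [](~p & ~r)), w0
6. p, w0
7. ~[](~q -> p), w0
8. ~(~q -> p), w1
9. ~q, w1
10. ~p, w1
11. (~q -> p) & (~p & ~r), w1
12. ~q -> p, w1
13. ~p & ~r, w1
14. ~r, w1
15. p, w1
Accessibility: w0Rw1
Branch closes: p and ~p both at w1.
(One branch shown.) All branches close.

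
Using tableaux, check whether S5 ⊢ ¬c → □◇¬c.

Tableau for the negation ¬(¬c → □◇¬c):
1. ¬(¬c → □◇¬c), w0
2. ¬c, w0   [¬→-rule on 1]
3. ¬□◇¬c, w0   [¬→-rule on 1]
4. ¬◇¬c, w1   [¬□-rule on 3: fresh world w1, w0Rw1]
5. c, w0   [¬◇-rule on 4 via w1Rw0]
Accessibility: w0Rw0, w0Rw1, w1Rw0, w1Rw1
Branch closes: c and ¬c both at w0.
Every branch of the negation's tableau closes; the branch above is one of them.

Valid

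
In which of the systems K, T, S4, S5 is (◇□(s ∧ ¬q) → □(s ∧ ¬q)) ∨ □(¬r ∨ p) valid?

S5

S4-tableau for the negation ¬((◇□(s ∧ ¬q) → □(s ∧ ¬q)) ∨ □(¬r ∨ p)):
1. ¬((◇□(s ∧ ¬q) → □(s ∧ ¬q)) ∨ □(¬r ∨ p)), w0
2. ¬(◇□(s ∧ ¬q) → □(s ∧ ¬q)), w0   [¬∨-rule on 1]
3. ¬□(¬r ∨ p), w0   [¬∨-rule on 1]
4. ◇□(s ∧ ¬q), w0   [¬→-rule on 2]
5. ¬□(s ∧ ¬q), w0   [¬→-rule on 2]
6. ¬(¬r ∨ p), w1   [¬□-rule on 3: fresh world w1, w0Rw1]
7. r, w1   [¬∨-rule on 6]
8. ¬p, w1   [¬∨-rule on 6]
9. □(s ∧ ¬q), w2   [◇-rule on 4: fresh world w2, w0Rw2]
10. s ∧ ¬q, w2   [□-rule on 9 via w2Rw2]
11. s, w2   [∧-rule on 10]
12. ¬q, w2   [∧-rule on 10]
13. ¬(s ∧ ¬q), w3   [¬□-rule on 5: fresh world w3, w0Rw3]
14. q, w3   [¬∧-rule on 13 (branches; this branch)]
Accessibility: w0Rw0, w0Rw1, w0Rw2, w0Rw3, w1Rw1, w2Rw2, w3Rw3
Complete open branch: countermodel on an S4-frame, so not valid in S4, nor in K, T (the same frame is also a K-frame and a T-frame).
S5-tableau for the negation ¬((◇□(s ∧ ¬q) → □(s ∧ ¬q)) ∨ □(¬r ∨ p)):
1. ¬((◇□(s ∧ ¬q) → □(s ∧ ¬q)) ∨ □(¬r ∨ p)), w0
2. ¬(◇□(s ∧ ¬q) → □(s ∧ ¬q)), w0   [¬∨-rule on 1]
3. ¬□(¬r ∨ p), w0   [¬∨-rule on 1]
4. ◇□(s ∧ ¬q), w0   [¬→-rule on 2]
5. ¬□(s ∧ ¬q), w0   [¬→-rule on 2]
6. ¬(¬r ∨ p), w1   [¬□-rule on 3: fresh world w1, w0Rw1]
7. r, w1   [¬∨-rule on 6]
8. ¬p, w1   [¬∨-rule on 6]
9. □(s ∧ ¬q), w2   [◇-rule on 4: fresh world w2, w0Rw2]
10. s ∧ ¬q, w0   [□-rule on 9 via w2Rw0]
11. s, w0   [∧-rule on 10]
12. ¬q, w0   [∧-rule on 10]
13. s ∧ ¬q, w1   [□-rule on 9 via w2Rw1]
14. s, w1   [∧-rule on 13]
15. ¬q, w1   [∧-rule on 13]
16. s ∧ ¬q, w2   [□-rule on 9 via w2Rw2]
17. s, w2   [∧-rule on 16]
18. ¬q, w2   [∧-rule on 16]
19. ¬(s ∧ ¬q), w3   [¬□-rule on 5: fresh world w3, w0Rw3]
20. s ∧ ¬q, w3   [□-rule on 9 via w2Rw3]
21. s, w3   [∧-rule on 20]
22. ¬q, w3   [∧-rule on 20]
23. q, w3   [¬∧-rule on 19 (branches; this branch)]
Accessibility: w0Rw0, w0Rw1, w0Rw2, w0Rw3, w1Rw0, w1Rw1, w1Rw2, w1Rw3, w2Rw0, w2Rw1, w2Rw2, w2Rw3, w3Rw0, w3Rw1, w3Rw2, w3Rw3
Branch closes: q and ¬q both at w3.
Every branch closes (one shown): valid in S5.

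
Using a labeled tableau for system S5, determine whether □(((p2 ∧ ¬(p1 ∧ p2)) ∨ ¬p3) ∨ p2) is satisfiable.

1. □(((p2 ∧ ¬(p1 ∧ p2)) ∨ ¬p3) ∨ p2), w0
2. ((p2 ∧ ¬(p1 ∧ p2)) ∨ ¬p3) ∨ p2, w0
3. p2, w0
Accessibility: w0Rw0

Satisfiable (open branch found)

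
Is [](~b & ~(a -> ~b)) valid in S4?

Tableau for the negation ~[](~b & ~(a -> ~b)):
1. ~[](~b & ~(a -> ~b)), 0
2. ~(~b & ~(a -> ~b)), 1
3. a -> ~b, 1
4. ~b, 1
Accessibility: 0R0, 0R1, 1R1
The negation has an open branch (countermodel exists).

Invalid (countermodel exists)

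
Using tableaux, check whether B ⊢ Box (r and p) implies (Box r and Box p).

Yes, valid

Tableau for the negation not (Box (r and p) implies (Box r and Box p)):
1. not (Box (r and p) implies (Box r and Box p)), 0
2. Box (r and p), 0
3. not (Box r and Box p), 0
4. r and p, 0
5. r, 0
6. p, 0
7. not Box p, 0
8. not p, 1
9. r and p, 1
10. r, 1
11. p, 1
Accessibility: 0R0, 0R1, 1R0, 1R1
Branch closes: p and not p both at 1.
All branches of the negation close; one closing branch shown above.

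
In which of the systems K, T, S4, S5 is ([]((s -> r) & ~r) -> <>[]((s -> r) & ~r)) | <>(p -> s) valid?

T, S4, S5

K-tableau for the negation ~(([]((s -> r) & ~r) -> <>[]((s -> r) & ~r)) | <>(p -> s)):
1. ~(([]((s -> r) & ~r) -> <>[]((s -> r) & ~r)) | <>(p -> s)), w0
2. ~([]((s -> r) & ~r) -> <>[]((s -> r) & ~r)), w0   [~|-rule on 1]
3. ~<>(p -> s), w0   [~|-rule on 1]
4. []((s -> r) & ~r), w0   [~->-rule on 2]
5. ~<>[]((s -> r) & ~r), w0   [~->-rule on 2]
Complete open branch: countermodel on a K-frame, so not valid in K.
T-tableau for the negation ~(([]((s -> r) & ~r) -> <>[]((s -> r) & ~r)) | <>(p -> s)):
1. ~(([]((s -> r) & ~r) -> <>[]((s -> r) & ~r)) | <>(p -> s)), w0
2. ~([]((s -> r) & ~r) -> <>[]((s -> r) & ~r)), w0   [~|-rule on 1]
3. ~<>(p -> s), w0   [~|-rule on 1]
4. []((s -> r) & ~r), w0   [~->-rule on 2]
5. ~<>[]((s -> r) & ~r), w0   [~->-rule on 2]
6. ~(p -> s), w0   [~<>-rule on 3 via w0Rw0]
7. p, w0   [~->-rule on 6]
8. ~s, w0   [~->-rule on 6]
9. (s -> r) & ~r, w0   [[]-rule on 4 via w0Rw0]
10. s -> r, w0   [&-rule on 9]
11. ~r, w0   [&-rule on 9]
12. ~[]((s -> r) & ~r), w0   [~<>-rule on 5 via w0Rw0]
13. ~((s -> r) & ~r), w1   [~[]-rule on 12: fresh world w1, w0Rw1]
14. ~(p -> s), w1   [~<>-rule on 3 via w0Rw1]
15. p, w1   [~->-rule on 14]
16. ~s, w1   [~->-rule on 14]
17. (s -> r) & ~r, w1   [[]-rule on 4 via w0Rw1]
18. s -> r, w1   [&-rule on 17]
19. ~r, w1   [&-rule on 17]
20. ~[]((s -> r) & ~r), w1   [~<>-rule on 5 via w0Rw1]
21. ~(s -> r), w1   [~&-rule on 13 (branches; this branch)]
22. s, w1   [~->-rule on 21]
Accessibility: w0Rw0, w0Rw1, w1Rw1
Branch closes: s and ~s both at w1.
Every branch closes (one shown): valid in T, hence also in S4, S5 (every theorem of T is a theorem of S4 and S5).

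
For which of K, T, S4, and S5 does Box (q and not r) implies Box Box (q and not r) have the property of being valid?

S4, S5

T-tableau for the negation not (Box (q and not r) implies Box Box (q and not r)):
1. not (Box (q and not r) implies Box Box (q and not r)), 0
2. Box (q and not r), 0
3. not Box Box (q and not r), 0
4. q and not r, 0
5. q, 0
6. not r, 0
7. not Box (q and not r), 1
8. q and not r, 1
9. q, 1
10. not r, 1
11. not (q and not r), 2
12. r, 2
Accessibility: 0R0, 0R1, 1R1, 1R2, 2R2
Complete open branch: countermodel on a T-frame, so not valid in T, nor in K (the same frame is also a K-frame).
S4-tableau for the negation not (Box (q and not r) implies Box Box (q and not r)):
1. not (Box (q and not r) implies Box Box (q and not r)), 0
2. Box (q and not r), 0
3. not Box Box (q and not r), 0
4. q and not r, 0
5. q, 0
6. not r, 0
7. not Box (q and not r), 1
8. q and not r, 1
9. q, 1
10. not r, 1
11. not (q and not r), 2
12. q and not r, 2
13. q, 2
14. not r, 2
15. r, 2
Accessibility: 0R0, 0R1, 0R2, 1R1, 1R2, 2R2
Branch closes: r and not r both at 2.
Every branch closes (one shown): valid in S4, hence also in S5 (every theorem of S4 is a theorem of S5).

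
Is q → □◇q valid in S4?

Tableau for the negation ¬(q → □◇q):
1. ¬(q → □◇q), u
2. q, u
3. ¬□◇q, u
4. ¬◇q, v
5. ¬q, v
Accessibility: uRu, uRv, vRv
The negation has an open branch (countermodel exists).

Invalid (countermodel exists)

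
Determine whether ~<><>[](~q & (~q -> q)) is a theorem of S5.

Tableau for the negation <><>[](~q & (~q -> q)):
1. <><>[](~q & (~q -> q)), 0
2. <>[](~q & (~q -> q)), 1
3. [](~q & (~q -> q)), 2
4. ~q & (~q -> q), 0
5. ~q, 0
6. ~q -> q, 0
7. ~q & (~q -> q), 1
8. ~q, 1
9. ~q -> q, 1
10. ~q & (~q -> q), 2
11. ~q, 2
12. ~q -> q, 2
13. q, 0
Accessibility: 0R0, 0R1, 0R2, 1R0, 1R1, 1R2, 2R0, 2R1, 2R2
Branch closes: q and ~q both at 0.
Every branch of the negation's tableau closes; the branch above is one of them.

Valid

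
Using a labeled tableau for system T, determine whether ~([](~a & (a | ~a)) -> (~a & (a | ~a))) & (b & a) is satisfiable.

1. ~([](~a & (a | ~a)) -> (~a & (a | ~a))) & (b & a), 0
2. ~([](~a & (a | ~a)) -> (~a & (a | ~a))), 0   [&-rule on 1]
3. b & a, 0   [&-rule on 1]
4. [](~a & (a | ~a)), 0   [~->-rule on 2]
5. ~(~a & (a | ~a)), 0   [~->-rule on 2]
6. b, 0   [&-rule on 3]
7. a, 0   [&-rule on 3]
8. ~a & (a | ~a), 0   [[]-rule on 4 via 0R0]
9. ~a, 0   [&-rule on 8]
10. a | ~a, 0   [&-rule on 8]
Accessibility: 0R0
Branch closes: a and ~a both at 0.
All branches of the tableau close; one closing branch shown above.

Unsatisfiable (every branch closes)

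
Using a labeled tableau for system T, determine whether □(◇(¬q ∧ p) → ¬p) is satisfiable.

1. □(◇(¬q ∧ p) → ¬p), 0
2. ◇(¬q ∧ p) → ¬p, 0   [□-rule on 1 via 0R0]
3. ¬p, 0   [→-rule on 2 (branches; this branch)]
Accessibility: 0R0

Satisfiable (open branch found)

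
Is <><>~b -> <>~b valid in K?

Tableau for the negation ~(<><>~b -> <>~b):
1. ~(<><>~b -> <>~b), u
2. <><>~b, u   [~->-rule on 1]
3. ~<>~b, u   [~->-rule on 1]
4. <>~b, v   [<>-rule on 2: fresh world v, uRv]
5. b, v   [~<>-rule on 3 via uRv]
6. ~b, w   [<>-rule on 4: fresh world w, vRw]
Accessibility: uRv, vRw
The negation has an open branch (countermodel exists).

Invalid (countermodel exists)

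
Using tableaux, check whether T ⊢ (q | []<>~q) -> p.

Tableau for the negation ~((q | []<>~q) -> p):
1. ~((q | []<>~q) -> p), w0
2. q | []<>~q, w0
3. ~p, w0
4. []<>~q, w0
5. <>~q, w0
6. ~q, w1
7. <>~q, w1
8. ~q, w2
Accessibility: w0Rw0, w0Rw1, w1Rw1, w1Rw2, w2Rw2
The negation has an open branch (countermodel exists).

No, not valid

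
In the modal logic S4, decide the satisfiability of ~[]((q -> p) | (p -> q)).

1. ~[]((q -> p) | (p -> q)), w0
2. ~((q -> p) | (p -> q)), w1
3. ~(q -> p), w1
4. ~(p -> q), w1
5. q, w1
6. ~p, w1
7. p, w1
8. ~q, w1
Accessibility: w0Rw0, w0Rw1, w1Rw1
Branch closes: p and ~p both at w1.
Every branch closes; the branch above is one of them.

No, unsatisfiable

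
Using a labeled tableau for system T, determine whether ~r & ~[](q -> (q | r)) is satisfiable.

Unsatisfiable (every branch closes)

1. ~r & ~[](q -> (q | r)), w0
2. ~r, w0
3. ~[](q -> (q | r)), w0
4. ~(q -> (q | r)), w1
5. q, w1
6. ~(q | r), w1
7. ~q, w1
8. ~r, w1
Accessibility: w0Rw0, w0Rw1, w1Rw1
Branch closes: q and ~q both at w1.
Every branch closes; the branch above is one of them.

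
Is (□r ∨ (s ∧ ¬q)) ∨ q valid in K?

Not valid

Tableau for the negation ¬((□r ∨ (s ∧ ¬q)) ∨ q):
1. ¬((□r ∨ (s ∧ ¬q)) ∨ q), u
2. ¬(□r ∨ (s ∧ ¬q)), u
3. ¬q, u
4. ¬□r, u
5. ¬(s ∧ ¬q), u
6. ¬s, u
7. ¬r, v
Accessibility: uRv
The negation has an open branch (countermodel exists).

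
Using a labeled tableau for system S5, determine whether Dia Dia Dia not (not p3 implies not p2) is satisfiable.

1. Dia Dia Dia not (not p3 implies not p2), 0
2. Dia Dia not (not p3 implies not p2), 1
3. Dia not (not p3 implies not p2), 2
4. not (not p3 implies not p2), 3
5. not p3, 3
6. p2, 3
Accessibility: 0R0, 0R1, 0R2, 0R3, 1R0, 1R1, 1R2, 1R3, 2R0, 2R1, 2R2, 2R3, 3R0, 3R1, 3R2, 3R3

Satisfiable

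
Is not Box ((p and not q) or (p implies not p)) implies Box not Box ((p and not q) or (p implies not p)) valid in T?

Not valid

Tableau for the negation not (not Box ((p and not q) or (p implies not p)) implies Box not Box ((p and not q) or (p implies not p))):
1. not (not Box ((p and not q) or (p implies not p)) implies Box not Box ((p and not q) or (p implies not p))), w0
2. not Box ((p and not q) or (p implies not p)), w0
3. not Box not Box ((p and not q) or (p implies not p)), w0
4. not ((p and not q) or (p implies not p)), w1
5. not (p and not q), w1
6. not (p implies not p), w1
7. p, w1
8. q, w1
9. Box ((p and not q) or (p implies not p)), w2
10. (p and not q) or (p implies not p), w2
11. p implies not p, w2
12. not p, w2
Accessibility: w0Rw0, w0Rw1, w0Rw2, w1Rw1, w2Rw2
The negation has an open branch (countermodel exists).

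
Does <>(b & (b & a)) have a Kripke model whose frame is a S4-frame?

1. <>(b & (b & a)), u
2. b & (b & a), v   [<>-rule on 1: fresh world v, uRv]
3. b, v   [&-rule on 2]
4. b & a, v   [&-rule on 2]
5. a, v   [&-rule on 4]
Accessibility: uRu, uRv, vRv

Yes, satisfiable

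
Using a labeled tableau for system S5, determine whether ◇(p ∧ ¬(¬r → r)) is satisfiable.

1. ◇(p ∧ ¬(¬r → r)), w0
2. p ∧ ¬(¬r → r), w1
3. p, w1
4. ¬(¬r → r), w1
5. ¬r, w1
Accessibility: w0Rw0, w0Rw1, w1Rw0, w1Rw1

Yes, satisfiable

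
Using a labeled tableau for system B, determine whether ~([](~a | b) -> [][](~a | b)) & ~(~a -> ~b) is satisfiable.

Yes, satisfiable

1. ~([](~a | b) -> [][](~a | b)) & ~(~a -> ~b), 0
2. ~([](~a | b) -> [][](~a | b)), 0
3. ~(~a -> ~b), 0
4. [](~a | b), 0
5. ~[][](~a | b), 0
6. ~a, 0
7. b, 0
8. ~a | b, 0
9. ~[](~a | b), 1
10. ~a | b, 1
11. b, 1
12. ~(~a | b), 2
13. a, 2
14. ~b, 2
Accessibility: 0R0, 0R1, 1R0, 1R1, 1R2, 2R1, 2R2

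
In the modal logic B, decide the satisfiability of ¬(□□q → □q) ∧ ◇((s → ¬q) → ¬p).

1. ¬(□□q → □q) ∧ ◇((s → ¬q) → ¬p), w0
2. ¬(□□q → □q), w0   [∧-rule on 1]
3. ◇((s → ¬q) → ¬p), w0   [∧-rule on 1]
4. □□q, w0   [¬→-rule on 2]
5. ¬□q, w0   [¬→-rule on 2]
6. □q, w0   [□-rule on 4 via w0Rw0]
7. q, w0   [□-rule on 6 via w0Rw0]
8. (s → ¬q) → ¬p, w1   [◇-rule on 3: fresh world w1, w0Rw1]
9. □q, w1   [□-rule on 4 via w0Rw1]
10. q, w1   [□-rule on 6 via w0Rw1]
11. ¬(s → ¬q), w1   [→-rule on 8 (branches; this branch)]
12. s, w1   [¬→-rule on 11]
13. ¬q, w2   [¬□-rule on 5: fresh world w2, w0Rw2]
14. □q, w2   [□-rule on 4 via w0Rw2]
15. q, w2   [□-rule on 6 via w0Rw2]
Accessibility: w0Rw0, w0Rw1, w0Rw2, w1Rw0, w1Rw1, w2Rw0, w2Rw2
Branch closes: q and ¬q both at w2.
All branches of the tableau close; one closing branch shown above.

No, unsatisfiable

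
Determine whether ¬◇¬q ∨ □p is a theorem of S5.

No, not valid

Tableau for the negation ¬(¬◇¬q ∨ □p):
1. ¬(¬◇¬q ∨ □p), w0
2. ◇¬q, w0   [¬∨-rule on 1]
3. ¬□p, w0   [¬∨-rule on 1]
4. ¬q, w1   [◇-rule on 2: fresh world w1, w0Rw1]
5. ¬p, w2   [¬□-rule on 3: fresh world w2, w0Rw2]
Accessibility: w0Rw0, w0Rw1, w0Rw2, w1Rw0, w1Rw1, w1Rw2, w2Rw0, w2Rw1, w2Rw2
The negation has an open branch (countermodel exists).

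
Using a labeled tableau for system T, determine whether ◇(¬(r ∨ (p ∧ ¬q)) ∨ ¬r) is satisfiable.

1. ◇(¬(r ∨ (p ∧ ¬q)) ∨ ¬r), w0
2. ¬(r ∨ (p ∧ ¬q)) ∨ ¬r, w1
3. ¬r, w1
Accessibility: w0Rw0, w0Rw1, w1Rw1

Yes, satisfiable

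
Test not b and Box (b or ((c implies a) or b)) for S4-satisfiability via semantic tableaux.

Satisfiable (open branch found)

1. not b and Box (b or ((c implies a) or b)), w0
2. not b, w0
3. Box (b or ((c implies a) or b)), w0
4. b or ((c implies a) or b), w0
5. (c implies a) or b, w0
6. c implies a, w0
7. a, w0
Accessibility: w0Rw0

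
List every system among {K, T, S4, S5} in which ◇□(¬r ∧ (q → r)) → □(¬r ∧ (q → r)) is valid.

S5

S5-tableau for the negation ¬(◇□(¬r ∧ (q → r)) → □(¬r ∧ (q → r))):
1. ¬(◇□(¬r ∧ (q → r)) → □(¬r ∧ (q → r))), u
2. ◇□(¬r ∧ (q → r)), u
3. ¬□(¬r ∧ (q → r)), u
4. □(¬r ∧ (q → r)), v
5. ¬r ∧ (q → r), u
6. ¬r, u
7. q → r, u
8. ¬r ∧ (q → r), v
9. ¬r, v
10. q → r, v
11. ¬q, u
12. ¬q, v
13. ¬(¬r ∧ (q → r)), w
14. ¬r ∧ (q → r), w
15. ¬r, w
16. q → r, w
17. ¬(q → r), w
18. q, w
19. r, w
Accessibility: uRu, uRv, uRw, vRu, vRv, vRw, wRu, wRv, wRw
Branch closes: r and ¬r both at w.
Every branch closes (one shown): valid in S5.
S4-tableau for the negation ¬(◇□(¬r ∧ (q → r)) → □(¬r ∧ (q → r))):
1. ¬(◇□(¬r ∧ (q → r)) → □(¬r ∧ (q → r))), u
2. ◇□(¬r ∧ (q → r)), u
3. ¬□(¬r ∧ (q → r)), u
4. □(¬r ∧ (q → r)), v
5. ¬r ∧ (q → r), v
6. ¬r, v
7. q → r, v
8. ¬q, v
9. ¬(¬r ∧ (q → r)), w
10. ¬(q → r), w
11. q, w
12. ¬r, w
Accessibility: uRu, uRv, uRw, vRv, wRw
Complete open branch: countermodel on an S4-frame, so not valid in S4, nor in K, T (the same frame is also a K-frame and a T-frame).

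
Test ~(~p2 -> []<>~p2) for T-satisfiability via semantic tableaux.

Satisfiable (open branch found)

1. ~(~p2 -> []<>~p2), u
2. ~p2, u   [~->-rule on 1]
3. ~[]<>~p2, u   [~->-rule on 1]
4. ~<>~p2, v   [~[]-rule on 3: fresh world v, uRv]
5. p2, v   [~<>-rule on 4 via vRv]
Accessibility: uRu, uRv, vRv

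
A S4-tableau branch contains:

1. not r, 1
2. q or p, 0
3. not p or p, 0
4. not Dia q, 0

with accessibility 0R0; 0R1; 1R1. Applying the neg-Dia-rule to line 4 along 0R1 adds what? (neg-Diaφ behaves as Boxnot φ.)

not q, 1

neg-Diaφ behaves as Boxnot φ: propagate the negated body to each accessible world.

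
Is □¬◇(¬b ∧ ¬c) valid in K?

No, not valid

Tableau for the negation ¬□¬◇(¬b ∧ ¬c):
1. ¬□¬◇(¬b ∧ ¬c), u
2. ◇(¬b ∧ ¬c), v
3. ¬b ∧ ¬c, w
4. ¬b, w
5. ¬c, w
Accessibility: uRv, vRw
The negation has an open branch (countermodel exists).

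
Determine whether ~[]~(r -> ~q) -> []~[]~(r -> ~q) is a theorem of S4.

Not valid

Tableau for the negation ~(~[]~(r -> ~q) -> []~[]~(r -> ~q)):
1. ~(~[]~(r -> ~q) -> []~[]~(r -> ~q)), w0
2. ~[]~(r -> ~q), w0
3. ~[]~[]~(r -> ~q), w0
4. r -> ~q, w1
5. ~q, w1
6. []~(r -> ~q), w2
7. ~(r -> ~q), w2
8. r, w2
9. q, w2
Accessibility: w0Rw0, w0Rw1, w0Rw2, w1Rw1, w2Rw2
The negation has an open branch (countermodel exists).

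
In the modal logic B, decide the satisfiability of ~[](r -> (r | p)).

Unsatisfiable

1. ~[](r -> (r | p)), w0
2. ~(r -> (r | p)), w1
3. r, w1
4. ~(r | p), w1
5. ~r, w1
6. ~p, w1
Accessibility: w0Rw0, w0Rw1, w1Rw0, w1Rw1
Branch closes: r and ~r both at w1.
Every branch closes; the branch above is one of them.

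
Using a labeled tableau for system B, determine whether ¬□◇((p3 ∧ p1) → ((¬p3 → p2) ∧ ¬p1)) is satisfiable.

1. ¬□◇((p3 ∧ p1) → ((¬p3 → p2) ∧ ¬p1)), w0
2. ¬◇((p3 ∧ p1) → ((¬p3 → p2) ∧ ¬p1)), w1
3. ¬((p3 ∧ p1) → ((¬p3 → p2) ∧ ¬p1)), w0
4. p3 ∧ p1, w0
5. ¬((¬p3 → p2) ∧ ¬p1), w0
6. p3, w0
7. p1, w0
8. ¬((p3 ∧ p1) → ((¬p3 → p2) ∧ ¬p1)), w1
9. p3 ∧ p1, w1
10. ¬((¬p3 → p2) ∧ ¬p1), w1
11. p3, w1
12. p1, w1
Accessibility: w0Rw0, w0Rw1, w1Rw0, w1Rw1

Satisfiable (open branch found)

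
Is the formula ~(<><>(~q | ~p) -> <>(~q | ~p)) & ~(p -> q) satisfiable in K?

1. ~(<><>(~q | ~p) -> <>(~q | ~p)) & ~(p -> q), w0
2. ~(<><>(~q | ~p) -> <>(~q | ~p)), w0
3. ~(p -> q), w0
4. <><>(~q | ~p), w0
5. ~<>(~q | ~p), w0
6. p, w0
7. ~q, w0
8. <>(~q | ~p), w1
9. ~(~q | ~p), w1
10. q, w1
11. p, w1
12. ~q | ~p, w2
13. ~p, w2
Accessibility: w0Rw1, w1Rw2

Satisfiable (open branch found)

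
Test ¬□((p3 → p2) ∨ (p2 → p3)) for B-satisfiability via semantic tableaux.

Unsatisfiable

1. ¬□((p3 → p2) ∨ (p2 → p3)), 0
2. ¬((p3 → p2) ∨ (p2 → p3)), 1
3. ¬(p3 → p2), 1
4. ¬(p2 → p3), 1
5. p3, 1
6. ¬p2, 1
7. p2, 1
8. ¬p3, 1
Accessibility: 0R0, 0R1, 1R0, 1R1
Branch closes: p2 and ¬p2 both at 1.
Every branch closes; the branch above is one of them.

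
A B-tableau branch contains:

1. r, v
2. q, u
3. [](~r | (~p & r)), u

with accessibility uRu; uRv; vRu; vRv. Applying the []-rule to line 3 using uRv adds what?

~r | (~p & r), v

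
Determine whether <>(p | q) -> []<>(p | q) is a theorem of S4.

No, not valid

Tableau for the negation ~(<>(p | q) -> []<>(p | q)):
1. ~(<>(p | q) -> []<>(p | q)), w0
2. <>(p | q), w0
3. ~[]<>(p | q), w0
4. p | q, w1
5. q, w1
6. ~<>(p | q), w2
7. ~(p | q), w2
8. ~p, w2
9. ~q, w2
Accessibility: w0Rw0, w0Rw1, w0Rw2, w1Rw1, w2Rw2
The negation has an open branch (countermodel exists).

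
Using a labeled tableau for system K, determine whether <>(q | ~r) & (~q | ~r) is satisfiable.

Satisfiable

1. <>(q | ~r) & (~q | ~r), 0
2. <>(q | ~r), 0
3. ~q | ~r, 0
4. ~r, 0
5. q | ~r, 1
6. ~r, 1
Accessibility: 0R1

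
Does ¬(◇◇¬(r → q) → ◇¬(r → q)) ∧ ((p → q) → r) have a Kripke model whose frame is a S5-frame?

No, unsatisfiable

1. ¬(◇◇¬(r → q) → ◇¬(r → q)) ∧ ((p → q) → r), 0
2. ¬(◇◇¬(r → q) → ◇¬(r → q)), 0
3. (p → q) → r, 0
4. ◇◇¬(r → q), 0
5. ¬◇¬(r → q), 0
6. r → q, 0
7. ¬(p → q), 0
8. p, 0
9. ¬q, 0
10. ¬r, 0
11. ◇¬(r → q), 1
12. r → q, 1
13. q, 1
14. ¬(r → q), 2
15. r, 2
16. ¬q, 2
17. r → q, 2
18. q, 2
Accessibility: 0R0, 0R1, 0R2, 1R0, 1R1, 1R2, 2R0, 2R1, 2R2
Branch closes: q and ¬q both at 2.
All branches of the tableau close; one closing branch shown above.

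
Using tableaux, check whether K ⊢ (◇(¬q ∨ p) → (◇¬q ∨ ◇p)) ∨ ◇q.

Yes, valid

Tableau for the negation ¬((◇(¬q ∨ p) → (◇¬q ∨ ◇p)) ∨ ◇q):
1. ¬((◇(¬q ∨ p) → (◇¬q ∨ ◇p)) ∨ ◇q), u
2. ¬(◇(¬q ∨ p) → (◇¬q ∨ ◇p)), u   [¬∨-rule on 1]
3. ¬◇q, u   [¬∨-rule on 1]
4. ◇(¬q ∨ p), u   [¬→-rule on 2]
5. ¬(◇¬q ∨ ◇p), u   [¬→-rule on 2]
6. ¬◇¬q, u   [¬∨-rule on 5]
7. ¬◇p, u   [¬∨-rule on 5]
8. ¬q ∨ p, v   [◇-rule on 4: fresh world v, uRv]
9. ¬q, v   [¬◇-rule on 3 via uRv]
10. q, v   [¬◇-rule on 6 via uRv]
Accessibility: uRv
Branch closes: q and ¬q both at v.
All branches of the negation close; one closing branch shown above.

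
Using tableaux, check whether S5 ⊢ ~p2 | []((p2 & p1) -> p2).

Yes, valid

Tableau for the negation ~(~p2 | []((p2 & p1) -> p2)):
1. ~(~p2 | []((p2 & p1) -> p2)), w0
2. p2, w0   [~|-rule on 1]
3. ~[]((p2 & p1) -> p2), w0   [~|-rule on 1]
4. ~((p2 & p1) -> p2), w1   [~[]-rule on 3: fresh world w1, w0Rw1]
5. p2 & p1, w1   [~->-rule on 4]
6. ~p2, w1   [~->-rule on 4]
7. p2, w1   [&-rule on 5]
8. p1, w1   [&-rule on 5]
Accessibility: w0Rw0, w0Rw1, w1Rw0, w1Rw1
Branch closes: p2 and ~p2 both at w1.
All branches of the negation close; one closing branch shown above.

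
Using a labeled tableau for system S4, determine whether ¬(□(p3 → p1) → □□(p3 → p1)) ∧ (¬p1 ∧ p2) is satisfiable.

No, unsatisfiable

1. ¬(□(p3 → p1) → □□(p3 → p1)) ∧ (¬p1 ∧ p2), w0
2. ¬(□(p3 → p1) → □□(p3 → p1)), w0
3. ¬p1 ∧ p2, w0
4. □(p3 → p1), w0
5. ¬□□(p3 → p1), w0
6. ¬p1, w0
7. p2, w0
8. p3 → p1, w0
9. ¬p3, w0
10. ¬□(p3 → p1), w1
11. p3 → p1, w1
12. p1, w1
13. ¬(p3 → p1), w2
14. p3, w2
15. ¬p1, w2
16. p3 → p1, w2
17. p1, w2
Accessibility: w0Rw0, w0Rw1, w0Rw2, w1Rw1, w1Rw2, w2Rw2
Branch closes: p1 and ¬p1 both at w2.
All branches of the tableau close; one closing branch shown above.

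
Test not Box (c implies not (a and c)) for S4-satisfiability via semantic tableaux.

Yes, satisfiable

1. not Box (c implies not (a and c)), u
2. not (c implies not (a and c)), v
3. c, v
4. a and c, v
5. a, v
Accessibility: uRu, uRv, vRv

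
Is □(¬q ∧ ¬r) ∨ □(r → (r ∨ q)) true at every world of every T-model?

Tableau for the negation ¬(□(¬q ∧ ¬r) ∨ □(r → (r ∨ q))):
1. ¬(□(¬q ∧ ¬r) ∨ □(r → (r ∨ q))), u
2. ¬□(¬q ∧ ¬r), u
3. ¬□(r → (r ∨ q)), u
4. ¬(¬q ∧ ¬r), v
5. r, v
6. ¬(r → (r ∨ q)), w
7. r, w
8. ¬(r ∨ q), w
9. ¬r, w
10. ¬q, w
Accessibility: uRu, uRv, uRw, vRv, wRw
Branch closes: r and ¬r both at w.
All branches of the negation close; one closing branch shown above.

Yes, valid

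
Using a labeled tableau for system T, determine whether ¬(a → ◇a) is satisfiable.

Unsatisfiable (every branch closes)

1. ¬(a → ◇a), 0
2. a, 0
3. ¬◇a, 0
4. ¬a, 0
Accessibility: 0R0
Branch closes: a and ¬a both at 0.
All branches of the tableau close; one closing branch shown above.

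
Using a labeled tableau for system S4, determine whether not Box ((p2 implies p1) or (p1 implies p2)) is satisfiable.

1. not Box ((p2 implies p1) or (p1 implies p2)), w0
2. not ((p2 implies p1) or (p1 implies p2)), w1   [neg-Box-rule on 1: fresh world w1, w0Rw1]
3. not (p2 implies p1), w1   [neg-or-rule on 2]
4. not (p1 implies p2), w1   [neg-or-rule on 2]
5. p2, w1   [neg-implies-rule on 3]
6. not p1, w1   [neg-implies-rule on 3]
7. p1, w1   [neg-implies-rule on 4]
8. not p2, w1   [neg-implies-rule on 4]
Accessibility: w0Rw0, w0Rw1, w1Rw1
Branch closes: p1 and not p1 both at w1.
Every branch closes; the branch above is one of them.

Unsatisfiable (every branch closes)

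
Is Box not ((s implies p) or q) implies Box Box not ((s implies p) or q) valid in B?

Tableau for the negation not (Box not ((s implies p) or q) implies Box Box not ((s implies p) or q)):
1. not (Box not ((s implies p) or q) implies Box Box not ((s implies p) or q)), 0
2. Box not ((s implies p) or q), 0   [neg-implies-rule on 1]
3. not Box Box not ((s implies p) or q), 0   [neg-implies-rule on 1]
4. not ((s implies p) or q), 0   [Box-rule on 2 via 0R0]
5. not (s implies p), 0   [neg-or-rule on 4]
6. not q, 0   [neg-or-rule on 4]
7. s, 0   [neg-implies-rule on 5]
8. not p, 0   [neg-implies-rule on 5]
9. not Box not ((s implies p) or q), 1   [neg-Box-rule on 3: fresh world 1, 0R1]
10. not ((s implies p) or q), 1   [Box-rule on 2 via 0R1]
11. not (s implies p), 1   [neg-or-rule on 10]
12. not q, 1   [neg-or-rule on 10]
13. s, 1   [neg-implies-rule on 11]
14. not p, 1   [neg-implies-rule on 11]
15. (s implies p) or q, 2   [neg-Box-rule on 9: fresh world 2, 1R2]
16. q, 2   [or-rule on 15 (branches; this branch)]
Accessibility: 0R0, 0R1, 1R0, 1R1, 1R2, 2R1, 2R2
The negation has an open branch (countermodel exists).

Invalid (countermodel exists)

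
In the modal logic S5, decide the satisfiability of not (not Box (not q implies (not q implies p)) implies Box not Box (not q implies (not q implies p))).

1. not (not Box (not q implies (not q implies p)) implies Box not Box (not q implies (not q implies p))), u
2. not Box (not q implies (not q implies p)), u   [neg-implies-rule on 1]
3. not Box not Box (not q implies (not q implies p)), u   [neg-implies-rule on 1]
4. not (not q implies (not q implies p)), v   [neg-Box-rule on 2: fresh world v, uRv]
5. not q, v   [neg-implies-rule on 4]
6. not (not q implies p), v   [neg-implies-rule on 4]
7. not p, v   [neg-implies-rule on 6]
8. Box (not q implies (not q implies p)), w   [neg-Box-rule on 3: fresh world w, uRw]
9. not q implies (not q implies p), u   [Box-rule on 8 via wRu]
10. not q implies (not q implies p), v   [Box-rule on 8 via wRv]
11. not q implies (not q implies p), w   [Box-rule on 8 via wRw]
12. not q implies p, u   [implies-rule on 9 (branches; this branch)]
13. not q implies p, v   [implies-rule on 10 (branches; this branch)]
14. not q implies p, w   [implies-rule on 11 (branches; this branch)]
15. p, u   [implies-rule on 12 (branches; this branch)]
16. p, v   [implies-rule on 13 (branches; this branch)]
Accessibility: uRu, uRv, uRw, vRu, vRv, vRw, wRu, wRv, wRw
Branch closes: p and not p both at v.
All branches of the tableau close; one closing branch shown above.

Unsatisfiable (every branch closes)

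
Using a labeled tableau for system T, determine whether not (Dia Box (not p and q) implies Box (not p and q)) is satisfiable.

1. not (Dia Box (not p and q) implies Box (not p and q)), u
2. Dia Box (not p and q), u
3. not Box (not p and q), u
4. Box (not p and q), v
5. not p and q, v
6. not p, v
7. q, v
8. not (not p and q), w
9. not q, w
Accessibility: uRu, uRv, uRw, vRv, wRw

Satisfiable (open branch found)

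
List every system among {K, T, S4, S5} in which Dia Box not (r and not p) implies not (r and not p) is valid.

S5-tableau for the negation not (Dia Box not (r and not p) implies not (r and not p)):
1. not (Dia Box not (r and not p) implies not (r and not p)), 0
2. Dia Box not (r and not p), 0
3. r and not p, 0
4. r, 0
5. not p, 0
6. Box not (r and not p), 1
7. not (r and not p), 0
8. not (r and not p), 1
9. p, 0
Accessibility: 0R0, 0R1, 1R0, 1R1
Branch closes: p and not p both at 0.
Every branch closes (one shown): valid in S5.
S4-tableau for the negation not (Dia Box not (r and not p) implies not (r and not p)):
1. not (Dia Box not (r and not p) implies not (r and not p)), 0
2. Dia Box not (r and not p), 0
3. r and not p, 0
4. r, 0
5. not p, 0
6. Box not (r and not p), 1
7. not (r and not p), 1
8. p, 1
Accessibility: 0R0, 0R1, 1R1
Complete open branch: countermodel on an S4-frame, so not valid in S4, nor in K, T (the same frame is also a K-frame and a T-frame).

S5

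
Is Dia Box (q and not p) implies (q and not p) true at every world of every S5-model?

Tableau for the negation not (Dia Box (q and not p) implies (q and not p)):
1. not (Dia Box (q and not p) implies (q and not p)), w0
2. Dia Box (q and not p), w0   [neg-implies-rule on 1]
3. not (q and not p), w0   [neg-implies-rule on 1]
4. p, w0   [neg-and-rule on 3 (branches; this branch)]
5. Box (q and not p), w1   [Dia-rule on 2: fresh world w1, w0Rw1]
6. q and not p, w0   [Box-rule on 5 via w1Rw0]
7. q, w0   [and-rule on 6]
8. not p, w0   [and-rule on 6]
Accessibility: w0Rw0, w0Rw1, w1Rw0, w1Rw1
Branch closes: p and not p both at w0.
Every branch of the negation's tableau closes; the branch above is one of them.

Valid in S5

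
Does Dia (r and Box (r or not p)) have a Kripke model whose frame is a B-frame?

1. Dia (r and Box (r or not p)), w0
2. r and Box (r or not p), w1   [Dia-rule on 1: fresh world w1, w0Rw1]
3. r, w1   [and-rule on 2]
4. Box (r or not p), w1   [and-rule on 2]
5. r or not p, w0   [Box-rule on 4 via w1Rw0]
6. r or not p, w1   [Box-rule on 4 via w1Rw1]
7. not p, w0   [or-rule on 5 (branches; this branch)]
8. not p, w1   [or-rule on 6 (branches; this branch)]
Accessibility: w0Rw0, w0Rw1, w1Rw0, w1Rw1

Satisfiable (open branch found)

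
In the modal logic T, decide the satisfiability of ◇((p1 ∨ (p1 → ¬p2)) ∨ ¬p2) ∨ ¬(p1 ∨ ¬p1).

Satisfiable

1. ◇((p1 ∨ (p1 → ¬p2)) ∨ ¬p2) ∨ ¬(p1 ∨ ¬p1), w0
2. ◇((p1 ∨ (p1 → ¬p2)) ∨ ¬p2), w0
3. (p1 ∨ (p1 → ¬p2)) ∨ ¬p2, w1
4. ¬p2, w1
Accessibility: w0Rw0, w0Rw1, w1Rw1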